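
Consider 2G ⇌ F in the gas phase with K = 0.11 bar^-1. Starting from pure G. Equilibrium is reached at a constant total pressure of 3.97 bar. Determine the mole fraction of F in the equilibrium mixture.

y_F = 0.247

Take 1 mol G as basis and let X be its fractional conversion, so ξ = 0.5X.
At extent ξ: n_G = 1 − X; n_F = 0.5X.
n_T = Σnᵢ = 1 − 0.5X.
Mole fractions y_i = n_i/n_T; K = p_F / (p_G^2) with p_i = y_i·P.
Setting this equal to 0.11 bar^-1 and taking the physical root (0 < X < 1) gives X = 0.397.
Then n_F = 0.198, n_T = 0.802, so y_F = 0.247.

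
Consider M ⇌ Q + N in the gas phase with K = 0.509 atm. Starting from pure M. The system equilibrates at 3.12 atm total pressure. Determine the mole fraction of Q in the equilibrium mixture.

Take 1 mol M as basis and let X be its fractional conversion, so ξ = X.
Moles: n_M = 1 − X; n_Q = X; n_N = X.
Summing: n_T = 1 + X.
With p_i = (n_i/n_T)P, K = p_Q p_N / (p_M).
This yields a degree-2 equation in X; solving on (0,1), X = 0.375.
Then n_Q = 0.375, n_T = 1.37, so y_Q = 0.272.

y_Q = 0.272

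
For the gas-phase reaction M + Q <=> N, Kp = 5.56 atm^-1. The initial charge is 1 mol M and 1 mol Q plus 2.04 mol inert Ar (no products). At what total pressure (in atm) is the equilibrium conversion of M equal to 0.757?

Take 1 mol M as basis and let X be its fractional conversion, so ξ = X.
Species balance: n_M = 1 − X; n_Q = 1 − X; n_N = X; n_I = 2.04 (inert).
Summing: n_T = 4.04 − X.
Kp = p_N / (p_M p_Q) with p_i = (n_i/n_T)·P.
At X = 0.757: the mole-fraction product g(X) = Π y_i^ν_i = 42.09. Since Kp = g(X)·P^{-1}, P = (g/Kp)^(1/1) = (42.09/5.56)^(1/1) = 7.57 atm.

P = 7.57 atm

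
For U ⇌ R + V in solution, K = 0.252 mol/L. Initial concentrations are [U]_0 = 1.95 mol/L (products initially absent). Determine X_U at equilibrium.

X = 0.301

Let X = conversion of U; extent ξ = 1.95·X mol/L.
Concentrations: [U] = 1.95 − 1.95X; [R] = 1.95X; [V] = 1.95X.
K = [R] [V] / ([U]).
This equals 0.252 at X = 0.301 (the root in 0 < X < 1).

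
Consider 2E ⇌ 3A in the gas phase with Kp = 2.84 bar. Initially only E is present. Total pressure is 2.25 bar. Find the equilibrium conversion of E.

X = 0.493

Take 1 mol E as basis and let X be its fractional conversion, so ξ = 0.5X.
Species balance: n_E = 1 − X; n_A = 1.5X.
Total moles n_T = 1 + 0.5X.
With p_i = (n_i/n_T)P, Kp = p_A^3 / (p_E^2).
This yields a degree-3 equation in X; solving on (0,1), X = 0.493.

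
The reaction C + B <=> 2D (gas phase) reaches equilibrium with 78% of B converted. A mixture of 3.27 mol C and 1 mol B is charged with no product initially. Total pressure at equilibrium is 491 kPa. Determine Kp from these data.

Let X = conversion of B (basis 1 mol B); extent of reaction ξ = X.
At extent ξ: n_C = 3.27 − X; n_B = 1 − X; n_D = 2X.
n_T stays at 4.27 (no change in mole number).
At X = 0.78: n_C = 2.49, n_B = 0.22, n_D = 1.56, n_T = 4.27.
p_i = (n_i/n_T)·P. Kp = p_D^2 / (p_C p_B) = 4.44.

Kp = 4.44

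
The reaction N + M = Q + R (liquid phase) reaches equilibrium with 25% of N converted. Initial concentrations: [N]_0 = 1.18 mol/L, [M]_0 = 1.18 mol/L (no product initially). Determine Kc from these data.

Kc = 0.111

Let X = conversion of N.
Concentrations: [N] = 1.18 − 1.18X; [M] = 1.18 − 1.18X; [Q] = 1.18X; [R] = 1.18X.
At X = 0.25: [N] = 0.885, [M] = 0.885, [Q] = 0.295, [R] = 0.295.
Kc = [Q] [R] / ([N] [M]) = 0.111.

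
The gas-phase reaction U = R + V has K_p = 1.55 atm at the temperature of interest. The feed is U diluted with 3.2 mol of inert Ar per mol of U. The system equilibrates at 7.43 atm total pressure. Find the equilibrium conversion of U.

Basis: 1 mol U initially; let X = conversion of U. Extent ξ = X.
Moles: n_U = 1 − X; n_R = X; n_V = X; n_I = 3.2 (inert).
n_T = Σnᵢ = 4.2 + X.
y_i = n_i/n_T, p_i = y_i·P. K_p = p_R p_V / (p_U).
This yields a degree-2 equation in X; solving on (0,1), X = 0.619.

X = 0.619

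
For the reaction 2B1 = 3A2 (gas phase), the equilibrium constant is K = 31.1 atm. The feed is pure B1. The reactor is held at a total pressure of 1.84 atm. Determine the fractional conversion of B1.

X = 0.752

Let X = conversion of B1 (basis 1 mol B1); extent of reaction ξ = 0.5X.
Moles: n_B1 = 1 − X; n_A2 = 1.5X.
n_T = Σnᵢ = 1 + 0.5X.
Mole fractions y_i = n_i/n_T; K = p_A2^3 / (p_B1^2) with p_i = y_i·P.
Setting this equal to 31.1 atm and taking the physical root (0 < X < 1) gives X = 0.752.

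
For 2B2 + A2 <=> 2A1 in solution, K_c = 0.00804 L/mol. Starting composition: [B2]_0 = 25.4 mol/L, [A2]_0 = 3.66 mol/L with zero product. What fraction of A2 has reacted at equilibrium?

Let X = conversion of A2; extent ξ = 3.66·X mol/L.
Concentrations: [B2] = 25.4 − 7.32X; [A2] = 3.66 − 3.66X; [A1] = 7.32X.
K_c = [A1]^2 / ([B2]^2 [A2]).
Setting equal to 0.00804 and solving for X on (0,1) gives X = 0.405.

X = 0.405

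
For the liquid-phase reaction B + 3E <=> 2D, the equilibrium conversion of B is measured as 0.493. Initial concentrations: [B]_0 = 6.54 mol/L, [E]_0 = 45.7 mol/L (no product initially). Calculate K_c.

Let X = conversion of B.
Concentrations: [B] = 6.54 − 6.54X; [E] = 45.7 − 19.6X; [D] = 13.1X.
At X = 0.493: [B] = 3.32, [E] = 36, [D] = 6.45.
K_c = [D]^2 / ([B] [E]^3) = 0.000268 (mol/L)^-2.

K_c = 0.000268 (mol/L)^-2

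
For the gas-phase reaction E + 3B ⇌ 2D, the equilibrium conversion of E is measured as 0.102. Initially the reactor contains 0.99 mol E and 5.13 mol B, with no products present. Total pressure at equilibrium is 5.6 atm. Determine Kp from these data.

Kp = 0.000456 atm^-2

Basis: 0.99 mol E initially; let X = conversion of E. Extent ξ = 0.99X.
At extent ξ: n_E = 0.99 − 0.99X; n_B = 5.13 − 2.97X; n_D = 1.98X.
n_T = Σnᵢ = 6.12 − 1.98X.
At X = 0.102: n_E = 0.889, n_B = 4.83, n_D = 0.202, n_T = 5.92.
p_i = (n_i/n_T)·P. Kp = p_D^2 / (p_E p_B^3) = 0.000456 atm^-2.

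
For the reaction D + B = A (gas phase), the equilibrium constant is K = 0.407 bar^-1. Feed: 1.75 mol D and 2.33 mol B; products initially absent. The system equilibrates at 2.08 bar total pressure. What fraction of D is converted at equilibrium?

Let X = conversion of D (basis 1.75 mol D); extent of reaction ξ = 1.75X.
Mole table: n_D = 1.75 − 1.75X; n_B = 2.33 − 1.75X; n_A = 1.75X.
Summing: n_T = 4.08 − 1.75X.
y_i = n_i/n_T, p_i = y_i·P. K = p_A / (p_D p_B).
Equating to 0.407 bar^-1 and solving on 0 < X < 1: X = 0.301.

X = 0.301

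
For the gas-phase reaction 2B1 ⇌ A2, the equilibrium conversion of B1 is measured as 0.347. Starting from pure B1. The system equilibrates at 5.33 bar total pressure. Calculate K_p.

K_p = 0.0631 bar^-1

Take 1 mol B1 as basis and let X be its fractional conversion, so ξ = 0.5X.
Species balance: n_B1 = 1 − X; n_A2 = 0.5X.
n_T = Σnᵢ = 1 − 0.5X.
At X = 0.347: n_B1 = 0.653, n_A2 = 0.173, n_T = 0.827.
p_i = (n_i/n_T)·P. K_p = p_A2 / (p_B1^2) = 0.0631 bar^-1.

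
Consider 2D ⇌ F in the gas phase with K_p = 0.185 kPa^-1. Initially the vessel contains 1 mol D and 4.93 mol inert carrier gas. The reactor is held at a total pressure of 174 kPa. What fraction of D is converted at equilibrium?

X = 0.746

Let X = conversion of D (basis 1 mol D); extent of reaction ξ = 0.5X.
Mole table: n_D = 1 − X; n_F = 0.5X; n_I = 4.93 (inert).
Summing: n_T = 5.93 − 0.5X.
y_i = n_i/n_T, p_i = y_i·P. K_p = p_F / (p_D^2).
Substituting and setting equal to 0.185 kPa^-1 gives a polynomial in X; the root in (0,1) is X = 0.746.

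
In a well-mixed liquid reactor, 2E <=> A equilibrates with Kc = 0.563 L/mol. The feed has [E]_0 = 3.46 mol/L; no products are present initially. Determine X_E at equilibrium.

X = 0.606

Let X = conversion of E; extent ξ = 3.46X/2 mol/L.
Concentrations: [E] = 3.46 − 3.46X; [A] = 1.73X.
Kc = [A] / ([E]^2).
Equating to 0.563 L/mol: the physical root is X = 0.606.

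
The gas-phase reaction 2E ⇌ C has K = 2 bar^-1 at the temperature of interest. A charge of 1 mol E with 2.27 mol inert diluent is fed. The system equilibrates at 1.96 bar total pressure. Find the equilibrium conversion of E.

Take 1 mol E as basis and let X be its fractional conversion, so ξ = 0.5X.
Species balance: n_E = 1 − X; n_C = 0.5X; n_I = 2.27 (inert).
n_T = Σnᵢ = 3.27 − 0.5X.
With p_i = (n_i/n_T)P, K = p_C / (p_E^2).
Setting this equal to 2 bar^-1 and taking the physical root (0 < X < 1) gives X = 0.544.

X = 0.544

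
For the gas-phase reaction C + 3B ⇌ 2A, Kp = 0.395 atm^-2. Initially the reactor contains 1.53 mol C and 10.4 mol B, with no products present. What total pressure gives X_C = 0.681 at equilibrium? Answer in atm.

P = 2.38 atm

Basis: 1.53 mol C initially; let X = conversion of C. Extent ξ = 1.53X.
Mole table: n_C = 1.53 − 1.53X; n_B = 10.4 − 4.59X; n_A = 3.06X.
Summing: n_T = 11.9 − 3.06X.
Kp = p_A^2 / (p_C p_B^3) with p_i = (n_i/n_T)·P.
At X = 0.681: the mole-fraction product g(X) = Π y_i^ν_i = 2.241. Since Kp = g(X)·P^{-2}, P = (g/Kp)^(1/2) = (2.241/0.395)^(1/2) = 2.38 atm.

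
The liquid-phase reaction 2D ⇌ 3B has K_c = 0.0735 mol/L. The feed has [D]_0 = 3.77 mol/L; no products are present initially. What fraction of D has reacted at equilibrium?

X = 0.160

Let X = conversion of D; extent ξ = 3.77X/2 mol/L.
Concentrations: [D] = 3.77 − 3.77X; [B] = 5.66X.
K_c = [B]^3 / ([D]^2).
Setting equal to 0.0735 and solving for X on (0,1) gives X = 0.160.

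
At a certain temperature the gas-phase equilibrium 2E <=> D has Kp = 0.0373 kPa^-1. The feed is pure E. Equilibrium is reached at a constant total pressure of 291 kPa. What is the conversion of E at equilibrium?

Take 1 mol E as basis and let X be its fractional conversion, so ξ = 0.5X.
At extent ξ: n_E = 1 − X; n_D = 0.5X.
n_T = Σnᵢ = 1 − 0.5X.
y_i = n_i/n_T, p_i = y_i·P. Kp = p_D / (p_E^2).
Substituting and setting equal to 0.0373 kPa^-1 gives a polynomial in X; the root in (0,1) is X = 0.850.

X = 0.850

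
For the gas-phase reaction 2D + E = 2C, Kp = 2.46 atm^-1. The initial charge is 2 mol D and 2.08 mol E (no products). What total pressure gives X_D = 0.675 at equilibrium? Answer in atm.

Let X = conversion of D (basis 2 mol D); extent of reaction ξ = X.
Mole table: n_D = 2 − 2X; n_E = 2.08 − X; n_C = 2X.
n_T = Σnᵢ = 4.08 − X.
Kp = p_C^2 / (p_D^2 p_E) with p_i = (n_i/n_T)·P.
At X = 0.675: the mole-fraction product g(X) = Π y_i^ν_i = 10.45. Since Kp = g(X)·P^{-1}, P = (g/Kp)^(1/1) = (10.45/2.46)^(1/1) = 4.25 atm.

P = 4.25 atm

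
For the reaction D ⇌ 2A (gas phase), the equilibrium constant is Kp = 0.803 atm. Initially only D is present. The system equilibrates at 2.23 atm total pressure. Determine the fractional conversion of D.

X = 0.287

Take 1 mol D as basis and let X be its fractional conversion, so ξ = X.
Moles: n_D = 1 − X; n_A = 2X.
Summing: n_T = 1 + X.
With p_i = (n_i/n_T)P, Kp = p_A^2 / (p_D).
Substituting and setting equal to 0.803 atm gives a polynomial in X; the root in (0,1) is X = 0.287.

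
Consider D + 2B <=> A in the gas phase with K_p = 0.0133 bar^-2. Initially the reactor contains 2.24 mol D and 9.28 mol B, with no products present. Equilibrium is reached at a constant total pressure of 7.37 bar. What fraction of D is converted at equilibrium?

X = 0.305

Basis: 2.24 mol D initially; let X = conversion of D. Extent ξ = 2.24X.
Species balance: n_D = 2.24 − 2.24X; n_B = 9.28 − 4.48X; n_A = 2.24X.
Total moles n_T = 11.5 − 4.48X.
y_i = n_i/n_T, p_i = y_i·P. K_p = p_A / (p_D p_B^2).
Substituting and setting equal to 0.0133 bar^-2 gives a polynomial in X; the root in (0,1) is X = 0.305.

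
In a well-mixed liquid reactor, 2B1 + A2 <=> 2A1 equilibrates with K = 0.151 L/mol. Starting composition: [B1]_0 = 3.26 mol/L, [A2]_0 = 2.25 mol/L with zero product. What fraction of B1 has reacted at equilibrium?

Let X = conversion of B1; extent ξ = 3.26X/2 mol/L.
Concentrations: [B1] = 3.26 − 3.26X; [A2] = 2.25 − 1.63X; [A1] = 3.26X.
K = [A1]^2 / ([B1]^2 [A2]).
Setting equal to 0.151 and solving for X on (0,1) gives X = 0.336.

X = 0.336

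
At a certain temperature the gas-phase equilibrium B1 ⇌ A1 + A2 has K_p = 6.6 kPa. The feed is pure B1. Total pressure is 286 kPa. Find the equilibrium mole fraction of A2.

y_A2 = 0.131

Let X = conversion of B1 (basis 1 mol B1); extent of reaction ξ = X.
Species balance: n_B1 = 1 − X; n_A1 = X; n_A2 = X.
n_T = Σnᵢ = 1 + X.
y_i = n_i/n_T, p_i = y_i·P. K_p = p_A1 p_A2 / (p_B1).
Substituting and setting equal to 6.6 kPa gives a polynomial in X; the root in (0,1) is X = 0.150.
Then n_A2 = 0.15, n_T = 1.15, so y_A2 = 0.131.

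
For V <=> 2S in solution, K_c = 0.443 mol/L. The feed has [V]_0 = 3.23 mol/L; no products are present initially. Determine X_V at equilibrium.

Let X = conversion of V; extent ξ = 3.23·X mol/L.
Concentrations: [V] = 3.23 − 3.23X; [S] = 6.46X.
K_c = [S]^2 / ([V]).
Equating to 0.443 mol/L: the physical root is X = 0.169.

X = 0.169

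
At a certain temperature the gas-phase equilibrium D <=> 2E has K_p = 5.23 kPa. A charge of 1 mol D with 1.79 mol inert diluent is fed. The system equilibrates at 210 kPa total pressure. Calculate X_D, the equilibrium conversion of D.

X = 0.126

Let X = conversion of D (basis 1 mol D); extent of reaction ξ = X.
At extent ξ: n_D = 1 − X; n_E = 2X; n_I = 1.79 (inert).
n_T = Σnᵢ = 2.79 + X.
y_i = n_i/n_T, p_i = y_i·P. K_p = p_E^2 / (p_D).
Setting this equal to 5.23 kPa and taking the physical root (0 < X < 1) gives X = 0.126.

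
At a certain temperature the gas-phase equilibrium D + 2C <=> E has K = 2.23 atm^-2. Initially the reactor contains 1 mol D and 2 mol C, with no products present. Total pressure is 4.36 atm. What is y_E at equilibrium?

Let X = conversion of D (basis 1 mol D); extent of reaction ξ = X.
Moles: n_D = 1 − X; n_C = 2 − 2X; n_E = X.
n_T = Σnᵢ = 3 − 2X.
y_i = n_i/n_T, p_i = y_i·P. K = p_E / (p_D p_C^2).
This yields a degree-3 equation in X; solving on (0,1), X = 0.789.
Then n_E = 0.789, n_T = 1.42, so y_E = 0.555.

y_E = 0.555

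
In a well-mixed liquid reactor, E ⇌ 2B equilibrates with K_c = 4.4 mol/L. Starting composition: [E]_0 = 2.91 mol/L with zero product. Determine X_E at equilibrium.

X = 0.454

Let X = conversion of E; extent ξ = 2.91·X mol/L.
Concentrations: [E] = 2.91 − 2.91X; [B] = 5.82X.
K_c = [B]^2 / ([E]).
Setting equal to 4.4 and solving for X on (0,1) gives X = 0.454.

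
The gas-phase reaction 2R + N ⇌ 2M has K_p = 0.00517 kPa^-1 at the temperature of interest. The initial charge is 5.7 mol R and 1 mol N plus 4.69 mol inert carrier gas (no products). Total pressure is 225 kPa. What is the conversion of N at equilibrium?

X = 0.525

Basis: 1 mol N initially; let X = conversion of N. Extent ξ = X.
Species balance: n_R = 5.7 − 2X; n_N = 1 − X; n_M = 2X; n_I = 4.69 (inert).
n_T = Σnᵢ = 11.4 − X.
With p_i = (n_i/n_T)P, K_p = p_M^2 / (p_R^2 p_N).
This yields a degree-3 equation in X; solving on (0,1), X = 0.525.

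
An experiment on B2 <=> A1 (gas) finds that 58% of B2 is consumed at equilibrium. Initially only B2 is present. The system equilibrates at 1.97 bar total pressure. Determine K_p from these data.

K_p = 1.38

Let X = conversion of B2 (basis 1 mol B2); extent of reaction ξ = X.
Moles: n_B2 = 1 − X; n_A1 = X.
n_T stays at 1 (no change in mole number).
At X = 0.58: n_B2 = 0.42, n_A1 = 0.58, n_T = 1.
p_i = (n_i/n_T)·P. K_p = p_A1 / (p_B2) = 1.38.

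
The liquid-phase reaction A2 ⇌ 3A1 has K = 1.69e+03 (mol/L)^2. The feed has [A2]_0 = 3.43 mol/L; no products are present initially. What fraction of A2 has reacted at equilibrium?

Let X = conversion of A2; extent ξ = 3.43·X mol/L.
Concentrations: [A2] = 3.43 − 3.43X; [A1] = 10.3X.
K = [A1]^3 / ([A2]).
Equating to 1.69e+03 (mol/L)^2: the physical root is X = 0.874.

X = 0.874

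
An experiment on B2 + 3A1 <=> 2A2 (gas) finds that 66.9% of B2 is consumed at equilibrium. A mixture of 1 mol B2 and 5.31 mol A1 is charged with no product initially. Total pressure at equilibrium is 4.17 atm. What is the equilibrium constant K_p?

Take 1 mol B2 as basis and let X be its fractional conversion, so ξ = X.
Moles: n_B2 = 1 − X; n_A1 = 5.31 − 3X; n_A2 = 2X.
n_T = Σnᵢ = 6.31 − 2X.
At X = 0.669: n_B2 = 0.331, n_A1 = 3.3, n_A2 = 1.34, n_T = 4.97.
p_i = (n_i/n_T)·P. K_p = p_A2^2 / (p_B2 p_A1^3) = 0.213 atm^-2.

K_p = 0.213 atm^-2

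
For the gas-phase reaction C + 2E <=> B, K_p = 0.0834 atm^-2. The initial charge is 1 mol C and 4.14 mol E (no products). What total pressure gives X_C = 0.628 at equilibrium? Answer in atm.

P = 6.06 atm

Take 1 mol C as basis and let X be its fractional conversion, so ξ = X.
At extent ξ: n_C = 1 − X; n_E = 4.14 − 2X; n_B = X.
Summing: n_T = 5.14 − 2X.
K_p = p_B / (p_C p_E^2) with p_i = (n_i/n_T)·P.
At X = 0.628: the mole-fraction product g(X) = Π y_i^ν_i = 3.062. Since K_p = g(X)·P^{-2}, P = (g/K_p)^(1/2) = (3.062/0.0834)^(1/2) = 6.06 atm.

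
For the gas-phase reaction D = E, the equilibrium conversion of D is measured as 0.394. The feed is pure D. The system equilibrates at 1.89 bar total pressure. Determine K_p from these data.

K_p = 0.65

Basis: 1 mol D initially; let X = conversion of D. Extent ξ = X.
Species balance: n_D = 1 − X; n_E = X.
n_T stays at 1 (no change in mole number).
At X = 0.394: n_D = 0.606, n_E = 0.394, n_T = 1.
p_i = (n_i/n_T)·P. K_p = p_E / (p_D) = 0.65.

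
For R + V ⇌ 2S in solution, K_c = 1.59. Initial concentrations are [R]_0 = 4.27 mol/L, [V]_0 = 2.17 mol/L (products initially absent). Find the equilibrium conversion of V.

Let X = conversion of V; extent ξ = 2.17·X mol/L.
Concentrations: [R] = 4.27 − 2.17X; [V] = 2.17 − 2.17X; [S] = 4.34X.
K_c = [S]^2 / ([R] [V]).
Solving K_c = 1.59 for X ∈ (0,1): X = 0.523.

X = 0.523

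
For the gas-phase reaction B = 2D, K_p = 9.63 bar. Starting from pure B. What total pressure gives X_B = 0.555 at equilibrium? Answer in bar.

P = 5.41 bar

Take 1 mol B as basis and let X be its fractional conversion, so ξ = X.
At extent ξ: n_B = 1 − X; n_D = 2X.
n_T = Σnᵢ = 1 + X.
K_p = p_D^2 / (p_B) with p_i = (n_i/n_T)·P.
At X = 0.555: the mole-fraction product g(X) = Π y_i^ν_i = 1.781. Since K_p = g(X)·P^{1}, P = (K_p/g)^(1/1) = (9.63/1.781)^(1/1) = 5.41 bar.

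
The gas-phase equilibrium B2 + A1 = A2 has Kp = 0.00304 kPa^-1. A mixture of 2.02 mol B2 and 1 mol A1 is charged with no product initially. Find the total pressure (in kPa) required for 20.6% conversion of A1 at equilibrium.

Take 1 mol A1 as basis and let X be its fractional conversion, so ξ = X.
At extent ξ: n_B2 = 2.02 − X; n_A1 = 1 − X; n_A2 = X.
Total moles n_T = 3.02 − X.
Kp = p_A2 / (p_B2 p_A1) with p_i = (n_i/n_T)·P.
At X = 0.206: the mole-fraction product g(X) = Π y_i^ν_i = 0.4025. Since Kp = g(X)·P^{-1}, P = (g/Kp)^(1/1) = (0.4025/0.00304)^(1/1) = 132 kPa.

P = 132 kPa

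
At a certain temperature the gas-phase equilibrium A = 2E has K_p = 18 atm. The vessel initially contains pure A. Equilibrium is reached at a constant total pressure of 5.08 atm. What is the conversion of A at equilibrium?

X = 0.685

Let X = conversion of A (basis 1 mol A); extent of reaction ξ = X.
Moles: n_A = 1 − X; n_E = 2X.
Summing: n_T = 1 + X.
With p_i = (n_i/n_T)P, K_p = p_E^2 / (p_A).
Setting this equal to 18 atm and taking the physical root (0 < X < 1) gives X = 0.685.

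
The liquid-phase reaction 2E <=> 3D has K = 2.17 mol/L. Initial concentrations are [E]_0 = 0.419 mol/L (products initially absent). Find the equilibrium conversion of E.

X = 0.613

Let X = conversion of E; extent ξ = 0.419X/2 mol/L.
Concentrations: [E] = 0.419 − 0.419X; [D] = 0.628X.
K = [D]^3 / ([E]^2).
Solving K = 2.17 for X ∈ (0,1): X = 0.613.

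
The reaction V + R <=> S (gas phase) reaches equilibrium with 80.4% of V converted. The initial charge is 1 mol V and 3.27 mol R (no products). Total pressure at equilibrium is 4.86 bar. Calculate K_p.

K_p = 1.19 bar^-1

Basis: 1 mol V initially; let X = conversion of V. Extent ξ = X.
At extent ξ: n_V = 1 − X; n_R = 3.27 − X; n_S = X.
Total moles n_T = 4.27 − X.
At X = 0.804: n_V = 0.196, n_R = 2.47, n_S = 0.804, n_T = 3.47.
p_i = (n_i/n_T)·P. K_p = p_S / (p_V p_R) = 1.19 bar^-1.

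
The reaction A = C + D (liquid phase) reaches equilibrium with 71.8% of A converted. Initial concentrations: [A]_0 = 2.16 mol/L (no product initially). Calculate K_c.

Let X = conversion of A.
Concentrations: [A] = 2.16 − 2.16X; [C] = 2.16X; [D] = 2.16X.
At X = 0.718: [A] = 0.609, [C] = 1.55, [D] = 1.55.
K_c = [C] [D] / ([A]) = 3.95 mol/L.

K_c = 3.95 mol/L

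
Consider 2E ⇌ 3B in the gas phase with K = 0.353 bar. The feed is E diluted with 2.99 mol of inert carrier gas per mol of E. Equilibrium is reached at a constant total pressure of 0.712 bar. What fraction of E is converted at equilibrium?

Take 1 mol E as basis and let X be its fractional conversion, so ξ = 0.5X.
Species balance: n_E = 1 − X; n_B = 1.5X; n_I = 2.99 (inert).
Summing: n_T = 3.99 + 0.5X.
With p_i = (n_i/n_T)P, K = p_B^3 / (p_E^2).
This yields a degree-3 equation in X; solving on (0,1), X = 0.522.

X = 0.522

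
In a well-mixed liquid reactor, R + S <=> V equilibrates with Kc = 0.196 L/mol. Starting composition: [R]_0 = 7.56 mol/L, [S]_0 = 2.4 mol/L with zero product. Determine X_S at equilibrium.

X = 0.550

Let X = conversion of S; extent ξ = 2.4·X mol/L.
Concentrations: [R] = 7.56 − 2.4X; [S] = 2.4 − 2.4X; [V] = 2.4X.
Kc = [V] / ([R] [S]).
Setting equal to 0.196 and solving for X on (0,1) gives X = 0.550.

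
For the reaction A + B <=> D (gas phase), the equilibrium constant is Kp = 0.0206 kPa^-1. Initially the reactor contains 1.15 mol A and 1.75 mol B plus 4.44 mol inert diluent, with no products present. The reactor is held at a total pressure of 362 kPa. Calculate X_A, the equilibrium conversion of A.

Take 1.15 mol A as basis and let X be its fractional conversion, so ξ = 1.15X.
Species balance: n_A = 1.15 − 1.15X; n_B = 1.75 − 1.15X; n_D = 1.15X; n_I = 4.44 (inert).
n_T = Σnᵢ = 7.34 − 1.15X.
Mole fractions y_i = n_i/n_T; Kp = p_D / (p_A p_B) with p_i = y_i·P.
Setting this equal to 0.0206 kPa^-1 and taking the physical root (0 < X < 1) gives X = 0.553.

X = 0.553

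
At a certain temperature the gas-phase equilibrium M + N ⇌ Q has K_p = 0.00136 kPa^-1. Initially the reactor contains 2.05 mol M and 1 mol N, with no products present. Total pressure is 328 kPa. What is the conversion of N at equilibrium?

Take 1 mol N as basis and let X be its fractional conversion, so ξ = X.
Mole table: n_M = 2.05 − X; n_N = 1 − X; n_Q = X.
Total moles n_T = 3.05 − X.
With p_i = (n_i/n_T)P, K_p = p_Q / (p_M p_N).
Setting this equal to 0.00136 kPa^-1 and taking the physical root (0 < X < 1) gives X = 0.224.

X = 0.224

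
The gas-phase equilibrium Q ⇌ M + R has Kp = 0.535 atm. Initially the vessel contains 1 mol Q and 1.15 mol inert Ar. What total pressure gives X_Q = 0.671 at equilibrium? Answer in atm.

Take 1 mol Q as basis and let X be its fractional conversion, so ξ = X.
Mole table: n_Q = 1 − X; n_M = X; n_R = X; n_I = 1.15 (inert).
Total moles n_T = 2.15 + X.
Kp = p_M p_R / (p_Q) with p_i = (n_i/n_T)·P.
At X = 0.671: the mole-fraction product g(X) = Π y_i^ν_i = 0.4851. Since Kp = g(X)·P^{1}, P = (Kp/g)^(1/1) = (0.535/0.4851)^(1/1) = 1.1 atm.

P = 1.1 atm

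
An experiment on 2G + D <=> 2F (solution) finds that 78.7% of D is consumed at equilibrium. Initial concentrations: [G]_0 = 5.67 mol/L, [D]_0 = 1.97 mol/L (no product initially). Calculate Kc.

Let X = conversion of D.
Concentrations: [G] = 5.67 − 3.94X; [D] = 1.97 − 1.97X; [F] = 3.94X.
At X = 0.787: [G] = 2.57, [D] = 0.42, [F] = 3.1.
Kc = [F]^2 / ([G]^2 [D]) = 3.47 L/mol.

Kc = 3.47 L/mol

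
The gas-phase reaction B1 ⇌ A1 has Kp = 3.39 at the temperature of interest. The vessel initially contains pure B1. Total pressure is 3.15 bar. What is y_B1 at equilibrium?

Take 1 mol B1 as basis and let X be its fractional conversion, so ξ = X.
Species balance: n_B1 = 1 − X; n_A1 = X.
n_T stays at 1 (no change in mole number).
y_i = n_i/n_T, p_i = y_i·P. Kp = p_A1 / (p_B1).
This yields a degree-1 equation in X; solving on (0,1), X = 0.772.
Then n_B1 = 0.228, n_T = 1, so y_B1 = 0.228.

y_B1 = 0.228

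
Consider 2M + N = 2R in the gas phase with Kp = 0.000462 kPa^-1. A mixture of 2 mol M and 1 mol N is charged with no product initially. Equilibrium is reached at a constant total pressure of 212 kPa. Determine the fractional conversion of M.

X = 0.146

Let X = conversion of M (basis 2 mol M); extent of reaction ξ = X.
Mole table: n_M = 2 − 2X; n_N = 1 − X; n_R = 2X.
Total moles n_T = 3 − X.
With p_i = (n_i/n_T)P, Kp = p_R^2 / (p_M^2 p_N).
Equating to 0.000462 kPa^-1 and solving on 0 < X < 1: X = 0.146.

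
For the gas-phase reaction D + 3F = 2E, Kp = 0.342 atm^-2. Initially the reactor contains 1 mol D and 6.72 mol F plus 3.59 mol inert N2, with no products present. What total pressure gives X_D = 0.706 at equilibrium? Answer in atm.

Basis: 1 mol D initially; let X = conversion of D. Extent ξ = X.
Species balance: n_D = 1 − X; n_F = 6.72 − 3X; n_E = 2X; n_I = 3.59 (inert).
n_T = Σnᵢ = 11.3 − 2X.
Kp = p_E^2 / (p_D p_F^3) with p_i = (n_i/n_T)·P.
At X = 0.706: the mole-fraction product g(X) = Π y_i^ν_i = 6.817. Since Kp = g(X)·P^{-2}, P = (g/Kp)^(1/2) = (6.817/0.342)^(1/2) = 4.46 atm.

P = 4.46 atm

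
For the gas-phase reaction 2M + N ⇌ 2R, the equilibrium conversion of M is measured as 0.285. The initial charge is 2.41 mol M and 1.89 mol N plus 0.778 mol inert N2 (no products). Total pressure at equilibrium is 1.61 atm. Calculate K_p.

Basis: 2.41 mol M initially; let X = conversion of M. Extent ξ = 1.21X.
Mole table: n_M = 2.41 − 2.41X; n_N = 1.89 − 1.21X; n_R = 2.41X; n_I = 0.778 (inert).
Total moles n_T = 5.08 − 1.21X.
At X = 0.285: n_M = 1.72, n_N = 1.55, n_R = 0.687, n_T = 4.73.
p_i = (n_i/n_T)·P. K_p = p_R^2 / (p_M^2 p_N) = 0.302 atm^-1.

K_p = 0.302 atm^-1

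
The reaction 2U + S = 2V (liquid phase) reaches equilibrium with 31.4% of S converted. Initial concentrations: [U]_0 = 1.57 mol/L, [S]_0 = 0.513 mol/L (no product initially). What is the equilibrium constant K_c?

K_c = 0.189 L/mol

Let X = conversion of S.
Concentrations: [U] = 1.57 − 1.03X; [S] = 0.513 − 0.513X; [V] = 1.03X.
At X = 0.314: [U] = 1.25, [S] = 0.352, [V] = 0.322.
K_c = [V]^2 / ([U]^2 [S]) = 0.189 L/mol.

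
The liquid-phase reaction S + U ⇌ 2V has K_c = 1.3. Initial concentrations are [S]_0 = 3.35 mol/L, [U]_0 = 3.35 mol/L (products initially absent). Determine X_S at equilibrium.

X = 0.363

Let X = conversion of S; extent ξ = 3.35·X mol/L.
Concentrations: [S] = 3.35 − 3.35X; [U] = 3.35 − 3.35X; [V] = 6.7X.
K_c = [V]^2 / ([S] [U]).
Equating to 1.3: the physical root is X = 0.363.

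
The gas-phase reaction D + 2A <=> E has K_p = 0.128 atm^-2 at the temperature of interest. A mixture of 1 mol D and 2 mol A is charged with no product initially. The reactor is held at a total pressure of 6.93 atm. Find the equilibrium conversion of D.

Basis: 1 mol D initially; let X = conversion of D. Extent ξ = X.
At extent ξ: n_D = 1 − X; n_A = 2 − 2X; n_E = X.
Summing: n_T = 3 − 2X.
y_i = n_i/n_T, p_i = y_i·P. K_p = p_E / (p_D p_A^2).
This yields a degree-3 equation in X; solving on (0,1), X = 0.569.

X = 0.569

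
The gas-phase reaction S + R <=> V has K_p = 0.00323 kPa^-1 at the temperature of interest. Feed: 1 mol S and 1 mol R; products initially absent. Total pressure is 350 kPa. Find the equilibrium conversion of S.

Take 1 mol S as basis and let X be its fractional conversion, so ξ = X.
At extent ξ: n_S = 1 − X; n_R = 1 − X; n_V = X.
Summing: n_T = 2 − X.
Mole fractions y_i = n_i/n_T; K_p = p_V / (p_S p_R) with p_i = y_i·P.
This yields a degree-2 equation in X; solving on (0,1), X = 0.315.

X = 0.315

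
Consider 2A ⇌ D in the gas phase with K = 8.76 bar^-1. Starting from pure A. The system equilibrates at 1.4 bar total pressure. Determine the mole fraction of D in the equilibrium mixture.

Basis: 1 mol A initially; let X = conversion of A. Extent ξ = 0.5X.
Moles: n_A = 1 − X; n_D = 0.5X.
Total moles n_T = 1 − 0.5X.
With p_i = (n_i/n_T)P, K = p_D / (p_A^2).
Equating to 8.76 bar^-1 and solving on 0 < X < 1: X = 0.859.
Then n_D = 0.429, n_T = 0.571, so y_D = 0.752.

y_D = 0.752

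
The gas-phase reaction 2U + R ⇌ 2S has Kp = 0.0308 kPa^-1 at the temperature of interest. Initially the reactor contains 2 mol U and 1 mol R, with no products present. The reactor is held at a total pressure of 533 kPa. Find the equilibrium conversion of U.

Basis: 2 mol U initially; let X = conversion of U. Extent ξ = X.
Moles: n_U = 2 − 2X; n_R = 1 − X; n_S = 2X.
Total moles n_T = 3 − X.
Mole fractions y_i = n_i/n_T; Kp = p_S^2 / (p_U^2 p_R) with p_i = y_i·P.
Setting this equal to 0.0308 kPa^-1 and taking the physical root (0 < X < 1) gives X = 0.619.

X = 0.619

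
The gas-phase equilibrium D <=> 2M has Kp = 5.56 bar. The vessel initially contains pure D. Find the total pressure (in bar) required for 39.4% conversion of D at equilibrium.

P = 7.56 bar

Take 1 mol D as basis and let X be its fractional conversion, so ξ = X.
Mole table: n_D = 1 − X; n_M = 2X.
Total moles n_T = 1 + X.
Kp = p_M^2 / (p_D) with p_i = (n_i/n_T)·P.
At X = 0.394: the mole-fraction product g(X) = Π y_i^ν_i = 0.7351. Since Kp = g(X)·P^{1}, P = (Kp/g)^(1/1) = (5.56/0.7351)^(1/1) = 7.56 bar.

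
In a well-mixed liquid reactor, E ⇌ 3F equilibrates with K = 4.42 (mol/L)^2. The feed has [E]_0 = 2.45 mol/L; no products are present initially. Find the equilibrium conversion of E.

Let X = conversion of E; extent ξ = 2.45·X mol/L.
Concentrations: [E] = 2.45 − 2.45X; [F] = 7.35X.
K = [F]^3 / ([E]).
Setting equal to 4.42 and solving for X on (0,1) gives X = 0.271.

X = 0.271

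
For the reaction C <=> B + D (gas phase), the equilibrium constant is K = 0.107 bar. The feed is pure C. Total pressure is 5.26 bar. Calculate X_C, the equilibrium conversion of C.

Basis: 1 mol C initially; let X = conversion of C. Extent ξ = X.
Species balance: n_C = 1 − X; n_B = X; n_D = X.
Summing: n_T = 1 + X.
Mole fractions y_i = n_i/n_T; K = p_B p_D / (p_C) with p_i = y_i·P.
Equating to 0.107 bar and solving on 0 < X < 1: X = 0.141.

X = 0.141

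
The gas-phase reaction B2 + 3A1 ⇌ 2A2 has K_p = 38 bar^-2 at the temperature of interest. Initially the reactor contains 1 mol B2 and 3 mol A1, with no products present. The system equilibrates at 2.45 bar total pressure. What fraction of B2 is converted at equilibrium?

X = 0.780

Let X = conversion of B2 (basis 1 mol B2); extent of reaction ξ = X.
At extent ξ: n_B2 = 1 − X; n_A1 = 3 − 3X; n_A2 = 2X.
Total moles n_T = 4 − 2X.
Mole fractions y_i = n_i/n_T; K_p = p_A2^2 / (p_B2 p_A1^3) with p_i = y_i·P.
Setting this equal to 38 bar^-2 and taking the physical root (0 < X < 1) gives X = 0.780.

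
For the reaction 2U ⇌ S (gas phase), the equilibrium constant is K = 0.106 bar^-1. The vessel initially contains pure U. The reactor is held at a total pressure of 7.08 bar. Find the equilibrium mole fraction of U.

Take 1 mol U as basis and let X be its fractional conversion, so ξ = 0.5X.
Species balance: n_U = 1 − X; n_S = 0.5X.
Summing: n_T = 1 − 0.5X.
y_i = n_i/n_T, p_i = y_i·P. K = p_S / (p_U^2).
Equating to 0.106 bar^-1 and solving on 0 < X < 1: X = 0.500.
Then n_U = 0.5, n_T = 0.75, so y_U = 0.667.

y_U = 0.667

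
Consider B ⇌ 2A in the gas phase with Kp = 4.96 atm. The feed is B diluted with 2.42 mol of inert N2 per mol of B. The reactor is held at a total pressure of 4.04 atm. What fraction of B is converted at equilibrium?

Take 1 mol B as basis and let X be its fractional conversion, so ξ = X.
Species balance: n_B = 1 − X; n_A = 2X; n_I = 2.42 (inert).
Summing: n_T = 3.42 + X.
y_i = n_i/n_T, p_i = y_i·P. Kp = p_A^2 / (p_B).
Equating to 4.96 atm and solving on 0 < X < 1: X = 0.656.

X = 0.656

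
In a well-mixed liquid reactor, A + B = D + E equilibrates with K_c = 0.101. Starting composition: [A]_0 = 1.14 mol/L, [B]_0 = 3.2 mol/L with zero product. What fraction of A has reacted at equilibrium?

X = 0.387

Let X = conversion of A; extent ξ = 1.14·X mol/L.
Concentrations: [A] = 1.14 − 1.14X; [B] = 3.2 − 1.14X; [D] = 1.14X; [E] = 1.14X.
K_c = [D] [E] / ([A] [B]).
Setting equal to 0.101 and solving for X on (0,1) gives X = 0.387.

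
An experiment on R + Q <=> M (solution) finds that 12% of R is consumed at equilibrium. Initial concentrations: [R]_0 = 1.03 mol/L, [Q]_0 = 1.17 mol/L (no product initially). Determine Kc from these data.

Let X = conversion of R.
Concentrations: [R] = 1.03 − 1.03X; [Q] = 1.17 − 1.03X; [M] = 1.03X.
At X = 0.12: [R] = 0.906, [Q] = 1.05, [M] = 0.124.
Kc = [M] / ([R] [Q]) = 0.13 L/mol.

Kc = 0.13 L/mol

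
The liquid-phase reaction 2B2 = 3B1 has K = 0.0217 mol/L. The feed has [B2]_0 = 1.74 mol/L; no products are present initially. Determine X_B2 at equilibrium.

X = 0.140

Let X = conversion of B2; extent ξ = 1.74X/2 mol/L.
Concentrations: [B2] = 1.74 − 1.74X; [B1] = 2.61X.
K = [B1]^3 / ([B2]^2).
Solving K = 0.0217 for X ∈ (0,1): X = 0.140.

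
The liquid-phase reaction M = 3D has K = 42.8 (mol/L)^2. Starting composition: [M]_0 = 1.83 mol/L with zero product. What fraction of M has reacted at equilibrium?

X = 0.582

Let X = conversion of M; extent ξ = 1.83·X mol/L.
Concentrations: [M] = 1.83 − 1.83X; [D] = 5.49X.
K = [D]^3 / ([M]).
Equating to 42.8 (mol/L)^2: the physical root is X = 0.582.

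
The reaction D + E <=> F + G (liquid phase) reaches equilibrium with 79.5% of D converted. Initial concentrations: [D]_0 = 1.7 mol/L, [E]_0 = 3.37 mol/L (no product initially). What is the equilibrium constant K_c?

Let X = conversion of D.
Concentrations: [D] = 1.7 − 1.7X; [E] = 3.37 − 1.7X; [F] = 1.7X; [G] = 1.7X.
At X = 0.795: [D] = 0.349, [E] = 2.02, [F] = 1.35, [G] = 1.35.
K_c = [F] [G] / ([D] [E]) = 2.6.

K_c = 2.6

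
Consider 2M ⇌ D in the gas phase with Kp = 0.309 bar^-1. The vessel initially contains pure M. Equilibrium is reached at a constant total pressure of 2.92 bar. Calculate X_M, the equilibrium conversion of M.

X = 0.534

Take 1 mol M as basis and let X be its fractional conversion, so ξ = 0.5X.
Species balance: n_M = 1 − X; n_D = 0.5X.
n_T = Σnᵢ = 1 − 0.5X.
y_i = n_i/n_T, p_i = y_i·P. Kp = p_D / (p_M^2).
Substituting and setting equal to 0.309 bar^-1 gives a polynomial in X; the root in (0,1) is X = 0.534.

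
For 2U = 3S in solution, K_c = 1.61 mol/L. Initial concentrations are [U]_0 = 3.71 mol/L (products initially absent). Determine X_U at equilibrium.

Let X = conversion of U; extent ξ = 3.71X/2 mol/L.
Concentrations: [U] = 3.71 − 3.71X; [S] = 5.56X.
K_c = [S]^3 / ([U]^2).
Solving K_c = 1.61 for X ∈ (0,1): X = 0.371.

X = 0.371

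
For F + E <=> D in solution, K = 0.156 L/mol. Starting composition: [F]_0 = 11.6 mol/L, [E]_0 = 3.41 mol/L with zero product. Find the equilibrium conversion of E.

X = 0.599

Let X = conversion of E; extent ξ = 3.41·X mol/L.
Concentrations: [F] = 11.6 − 3.41X; [E] = 3.41 − 3.41X; [D] = 3.41X.
K = [D] / ([F] [E]).
This equals 0.156 at X = 0.599 (the root in 0 < X < 1).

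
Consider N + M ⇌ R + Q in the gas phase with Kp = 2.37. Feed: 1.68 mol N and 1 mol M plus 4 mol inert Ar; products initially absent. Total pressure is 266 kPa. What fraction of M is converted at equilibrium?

Basis: 1 mol M initially; let X = conversion of M. Extent ξ = X.
Moles: n_N = 1.68 − X; n_M = 1 − X; n_R = X; n_Q = X; n_I = 4 (inert).
Since Δν = 0, n_T = 6.68 throughout.
y_i = n_i/n_T, p_i = y_i·P. Kp = p_R p_Q / (p_N p_M).
Substituting and setting equal to 2.37 gives a polynomial in X; the root in (0,1) is X = 0.747.

X = 0.747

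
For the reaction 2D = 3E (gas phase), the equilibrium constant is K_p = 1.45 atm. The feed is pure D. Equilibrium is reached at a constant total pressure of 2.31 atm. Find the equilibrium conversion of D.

X = 0.422

Take 1 mol D as basis and let X be its fractional conversion, so ξ = 0.5X.
At extent ξ: n_D = 1 − X; n_E = 1.5X.
Total moles n_T = 1 + 0.5X.
y_i = n_i/n_T, p_i = y_i·P. K_p = p_E^3 / (p_D^2).
Equating to 1.45 atm and solving on 0 < X < 1: X = 0.422.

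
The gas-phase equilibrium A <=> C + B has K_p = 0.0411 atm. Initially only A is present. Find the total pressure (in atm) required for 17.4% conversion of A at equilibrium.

P = 1.32 atm

Let X = conversion of A (basis 1 mol A); extent of reaction ξ = X.
Species balance: n_A = 1 − X; n_C = X; n_B = X.
Summing: n_T = 1 + X.
K_p = p_C p_B / (p_A) with p_i = (n_i/n_T)·P.
At X = 0.174: the mole-fraction product g(X) = Π y_i^ν_i = 0.03122. Since K_p = g(X)·P^{1}, P = (K_p/g)^(1/1) = (0.0411/0.03122)^(1/1) = 1.32 atm.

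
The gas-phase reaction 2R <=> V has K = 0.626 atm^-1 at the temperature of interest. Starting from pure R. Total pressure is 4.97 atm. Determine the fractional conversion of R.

Take 1 mol R as basis and let X be its fractional conversion, so ξ = 0.5X.
Species balance: n_R = 1 − X; n_V = 0.5X.
n_T = Σnᵢ = 1 − 0.5X.
Mole fractions y_i = n_i/n_T; K = p_V / (p_R^2) with p_i = y_i·P.
Substituting and setting equal to 0.626 atm^-1 gives a polynomial in X; the root in (0,1) is X = 0.727.

X = 0.727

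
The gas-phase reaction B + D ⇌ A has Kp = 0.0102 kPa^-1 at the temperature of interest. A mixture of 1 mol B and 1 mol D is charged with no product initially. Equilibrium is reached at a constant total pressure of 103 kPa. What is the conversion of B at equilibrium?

Basis: 1 mol B initially; let X = conversion of B. Extent ξ = X.
At extent ξ: n_B = 1 − X; n_D = 1 − X; n_A = X.
Summing: n_T = 2 − X.
y_i = n_i/n_T, p_i = y_i·P. Kp = p_A / (p_B p_D).
Substituting and setting equal to 0.0102 kPa^-1 gives a polynomial in X; the root in (0,1) is X = 0.302.

X = 0.302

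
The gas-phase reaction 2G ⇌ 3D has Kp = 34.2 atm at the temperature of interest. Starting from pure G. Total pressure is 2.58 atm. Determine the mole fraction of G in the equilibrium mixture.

y_G = 0.197

Take 1 mol G as basis and let X be its fractional conversion, so ξ = 0.5X.
Species balance: n_G = 1 − X; n_D = 1.5X.
Total moles n_T = 1 + 0.5X.
With p_i = (n_i/n_T)P, Kp = p_D^3 / (p_G^2).
Substituting and setting equal to 34.2 atm gives a polynomial in X; the root in (0,1) is X = 0.730.
Then n_G = 0.27, n_T = 1.37, so y_G = 0.197.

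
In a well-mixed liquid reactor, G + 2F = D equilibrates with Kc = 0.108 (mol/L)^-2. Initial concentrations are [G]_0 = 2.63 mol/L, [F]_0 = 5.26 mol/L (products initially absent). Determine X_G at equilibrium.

X = 0.463

Let X = conversion of G; extent ξ = 2.63·X mol/L.
Concentrations: [G] = 2.63 − 2.63X; [F] = 5.26 − 5.26X; [D] = 2.63X.
Kc = [D] / ([G] [F]^2).
This equals 0.108 at X = 0.463 (the root in 0 < X < 1).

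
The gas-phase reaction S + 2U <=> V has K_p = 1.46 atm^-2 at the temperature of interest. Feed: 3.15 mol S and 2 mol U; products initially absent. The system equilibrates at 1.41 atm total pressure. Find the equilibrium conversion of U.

X = 0.479

Basis: 2 mol U initially; let X = conversion of U. Extent ξ = X.
Species balance: n_S = 3.15 − X; n_U = 2 − 2X; n_V = X.
n_T = Σnᵢ = 5.15 − 2X.
y_i = n_i/n_T, p_i = y_i·P. K_p = p_V / (p_S p_U^2).
Equating to 1.46 atm^-2 and solving on 0 < X < 1: X = 0.479.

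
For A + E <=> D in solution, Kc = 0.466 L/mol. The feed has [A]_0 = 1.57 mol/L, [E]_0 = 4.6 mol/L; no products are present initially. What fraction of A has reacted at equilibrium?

X = 0.627

Let X = conversion of A; extent ξ = 1.57·X mol/L.
Concentrations: [A] = 1.57 − 1.57X; [E] = 4.6 − 1.57X; [D] = 1.57X.
Kc = [D] / ([A] [E]).
Equating to 0.466 L/mol: the physical root is X = 0.627.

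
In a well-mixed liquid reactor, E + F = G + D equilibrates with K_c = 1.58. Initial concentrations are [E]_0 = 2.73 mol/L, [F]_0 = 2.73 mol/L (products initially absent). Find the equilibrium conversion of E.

Let X = conversion of E; extent ξ = 2.73·X mol/L.
Concentrations: [E] = 2.73 − 2.73X; [F] = 2.73 − 2.73X; [G] = 2.73X; [D] = 2.73X.
K_c = [G] [D] / ([E] [F]).
Equating to 1.58: the physical root is X = 0.557.

X = 0.557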